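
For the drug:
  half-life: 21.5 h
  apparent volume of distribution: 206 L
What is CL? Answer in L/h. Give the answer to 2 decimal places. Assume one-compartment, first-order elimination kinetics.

6.64 L/h

k = ln2 / t½ = 0.693147 / 21.5 = 0.03224 h⁻¹
CL = k × Vd = 0.03224 × 206 = 6.641 L/h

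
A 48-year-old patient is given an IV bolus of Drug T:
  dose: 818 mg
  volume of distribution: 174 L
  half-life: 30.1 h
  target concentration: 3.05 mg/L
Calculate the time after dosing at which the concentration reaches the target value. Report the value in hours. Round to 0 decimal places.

19 h

C₀ = Dose / Vd = 818.0 / 174 = 4.701 mg/L
k = ln2 / t½ = 0.693147 / 30.1 = 0.02303 h⁻¹
t = ln(C₀ / C) / k = ln(4.701 / 3.05) / 0.02303
  = ln(1.541) / 0.02303 = 0.4324 / 0.02303 = 18.78 h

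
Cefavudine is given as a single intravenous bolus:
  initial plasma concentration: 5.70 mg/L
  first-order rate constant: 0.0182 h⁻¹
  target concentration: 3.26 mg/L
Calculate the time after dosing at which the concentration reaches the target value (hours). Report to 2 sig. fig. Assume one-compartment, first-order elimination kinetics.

31 h

t = ln(C₀ / C) / k = ln(5.700 / 3.26) / 0.01820
  = ln(1.748) / 0.01820 = 0.5585 / 0.01820 = 30.69 h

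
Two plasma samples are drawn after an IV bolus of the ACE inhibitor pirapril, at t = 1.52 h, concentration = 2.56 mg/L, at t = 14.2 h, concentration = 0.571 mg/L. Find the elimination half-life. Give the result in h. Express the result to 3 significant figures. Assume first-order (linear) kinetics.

k = ln(C₁/C₂) / (t₂ − t₁) = ln(2.56/0.571) / (14.2 − 1.52)
  = 1.500 / 12.68 = 0.1183 h⁻¹
t½ = ln2 / k = 0.693147 / 0.1183 = 5.859 h

5.86 h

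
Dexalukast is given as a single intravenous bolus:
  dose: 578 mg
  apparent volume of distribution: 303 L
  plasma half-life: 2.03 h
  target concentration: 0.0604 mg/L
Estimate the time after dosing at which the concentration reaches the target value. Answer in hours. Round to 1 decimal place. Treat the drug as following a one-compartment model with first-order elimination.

C₀ = Dose / Vd = 578.0 / 303 = 1.908 mg/L
k = ln2 / t½ = 0.693147 / 2.03 = 0.3415 h⁻¹
t = ln(C₀ / C) / k = ln(1.908 / 0.0604) / 0.3415
  = ln(31.59) / 0.3415 = 3.453 / 0.3415 = 10.11 h

10.1 h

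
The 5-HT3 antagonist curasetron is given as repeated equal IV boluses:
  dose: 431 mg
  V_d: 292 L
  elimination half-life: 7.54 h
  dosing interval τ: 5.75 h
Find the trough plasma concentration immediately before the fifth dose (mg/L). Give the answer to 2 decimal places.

1.86 mg/L

C₀ per dose = Dose / Vd = 431 / 292 = 1.476 mg/L
k = ln2 / t½ = 0.693147 / 7.54 = 0.09193 h⁻¹
Fraction remaining after one interval: r = e^(−kτ) = e^(−0.09193 × 5.75) = 0.5894
Before dose 5, 4 doses have been given (aged 1τ, 2τ, 3τ, 4τ).
C_trough = C₀ × (r + r² + … + r^4) = C₀ × r(1−r^4)/(1−r)
        = 1.476 × 0.5894 × (1 − 0.1207) / (1 − 0.5894) = 1.863 mg/L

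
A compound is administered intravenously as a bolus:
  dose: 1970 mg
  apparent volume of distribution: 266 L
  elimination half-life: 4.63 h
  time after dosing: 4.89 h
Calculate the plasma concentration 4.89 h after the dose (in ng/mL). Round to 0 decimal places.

3562 ng/mL

C₀ = Dose / Vd = 1970 / 266 = 7.406 mg/L
k = ln2 / t½ = 0.693147 / 4.63 = 0.1497 h⁻¹
C = C₀ · e^(−k·t) = 7.406 × e^(−0.1497 × 4.89)
  = 7.406 × 0.4809 = 3.562 mg/L
Convert: 3.562 mg/L × 1000 = 3562 ng/mL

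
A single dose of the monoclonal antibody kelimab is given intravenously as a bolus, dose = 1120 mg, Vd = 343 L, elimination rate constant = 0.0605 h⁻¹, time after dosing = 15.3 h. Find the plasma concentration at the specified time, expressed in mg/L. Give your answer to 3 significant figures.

1.29 mg/L

C₀ = Dose / Vd = 1120 / 343 = 3.265 mg/L
C = C₀ · e^(−k·t) = 3.265 × e^(−0.06050 × 15.3)
  = 3.265 × 0.3963 = 1.294 mg/L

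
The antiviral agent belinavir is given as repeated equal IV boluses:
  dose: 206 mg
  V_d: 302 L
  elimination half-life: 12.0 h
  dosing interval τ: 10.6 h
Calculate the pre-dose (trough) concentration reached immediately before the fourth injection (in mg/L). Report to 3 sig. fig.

0.679 mg/L

C₀ per dose = Dose / Vd = 206 / 302 = 0.6821 mg/L
k = ln2 / t½ = 0.693147 / 12.0 = 0.05776 h⁻¹
Fraction remaining after one interval: r = e^(−kτ) = e^(−0.05776 × 10.6) = 0.5421
Before dose 4, 3 doses have been given (aged 1τ, 2τ, 3τ).
C_trough = C₀ × (r + r² + … + r^3) = C₀ × r(1−r^3)/(1−r)
        = 0.6821 × 0.5421 × (1 − 0.1593) / (1 − 0.5421) = 0.6789 mg/L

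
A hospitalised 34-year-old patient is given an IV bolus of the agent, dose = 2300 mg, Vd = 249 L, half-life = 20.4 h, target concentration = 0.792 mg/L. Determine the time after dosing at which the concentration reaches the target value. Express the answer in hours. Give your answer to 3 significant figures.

72.3 h

C₀ = Dose / Vd = 2300 / 249 = 9.237 mg/L
k = ln2 / t½ = 0.693147 / 20.4 = 0.03398 h⁻¹
t = ln(C₀ / C) / k = ln(9.237 / 0.792) / 0.03398
  = ln(11.66) / 0.03398 = 2.456 / 0.03398 = 72.28 h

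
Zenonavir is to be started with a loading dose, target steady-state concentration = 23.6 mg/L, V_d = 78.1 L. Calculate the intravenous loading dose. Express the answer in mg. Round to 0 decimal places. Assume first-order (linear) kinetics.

1843 mg

LD = Css × Vd = 23.6 × 78.1 = 1843 mg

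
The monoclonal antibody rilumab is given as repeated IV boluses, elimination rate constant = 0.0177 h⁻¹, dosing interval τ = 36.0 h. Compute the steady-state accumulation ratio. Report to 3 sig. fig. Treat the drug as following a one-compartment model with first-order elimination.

2.12

e^(−kτ) = e^(−0.01770 × 36.0) = 0.5288
Accumulation ratio R = 1 / (1 − e^(−kτ)) = 1 / (1 − 0.5288) = 2.122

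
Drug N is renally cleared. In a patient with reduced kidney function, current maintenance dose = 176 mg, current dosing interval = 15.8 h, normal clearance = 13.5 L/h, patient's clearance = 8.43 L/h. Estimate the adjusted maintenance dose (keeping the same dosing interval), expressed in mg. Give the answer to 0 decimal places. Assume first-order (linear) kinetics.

To keep the same average steady-state level, dosing rate must scale with clearance.
CL ratio = 8.43 / 13.5 = 0.6244
New dose (same interval) = 176 × 0.6244 = 109.9 mg

110 mg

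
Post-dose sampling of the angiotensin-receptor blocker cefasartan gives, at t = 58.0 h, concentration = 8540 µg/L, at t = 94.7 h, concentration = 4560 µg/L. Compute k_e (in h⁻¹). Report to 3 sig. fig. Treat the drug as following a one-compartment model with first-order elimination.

k = ln(C₁/C₂) / (t₂ − t₁) = ln(8540/4560) / (94.7 − 58.0)
  = 0.6274 / 36.70 = 0.01710 h⁻¹

0.0171 h⁻¹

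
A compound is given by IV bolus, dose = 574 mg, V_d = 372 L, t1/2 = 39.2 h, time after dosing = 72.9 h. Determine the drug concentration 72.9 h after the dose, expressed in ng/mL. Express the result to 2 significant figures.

C₀ = Dose / Vd = 574.0 / 372 = 1.543 mg/L
k = ln2 / t½ = 0.693147 / 39.2 = 0.01768 h⁻¹
C = C₀ · e^(−k·t) = 1.543 × e^(−0.01768 × 72.9)
  = 1.543 × 0.2756 = 0.4253 mg/L
Convert: 0.4253 mg/L × 1000 = 425.3 ng/mL

430 ng/mL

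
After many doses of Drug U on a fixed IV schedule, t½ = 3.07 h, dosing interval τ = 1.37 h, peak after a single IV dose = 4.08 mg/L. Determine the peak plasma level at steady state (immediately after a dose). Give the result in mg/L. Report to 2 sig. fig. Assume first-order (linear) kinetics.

15 mg/L

k = ln2 / t½ = 0.693147 / 3.07 = 0.2258 h⁻¹
e^(−kτ) = e^(−0.2258 × 1.37) = 0.7339
Accumulation ratio R = 1 / (1 − e^(−kτ)) = 1 / (1 − 0.7339) = 3.758
Steady-state peak = C₀ × R = 4.08 × 3.758 = 15.33 mg/L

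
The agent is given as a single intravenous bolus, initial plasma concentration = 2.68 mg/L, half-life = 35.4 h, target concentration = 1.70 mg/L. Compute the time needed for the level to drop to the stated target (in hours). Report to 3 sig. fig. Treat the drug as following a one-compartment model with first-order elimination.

23.2 h

k = ln2 / t½ = 0.693147 / 35.4 = 0.01958 h⁻¹
t = ln(C₀ / C) / k = ln(2.680 / 1.70) / 0.01958
  = ln(1.576) / 0.01958 = 0.4549 / 0.01958 = 23.23 h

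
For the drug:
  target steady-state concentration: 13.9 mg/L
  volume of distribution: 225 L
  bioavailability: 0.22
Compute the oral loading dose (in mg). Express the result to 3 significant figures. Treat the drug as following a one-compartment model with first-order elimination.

LD = Css × Vd / F = 13.9 × 225 / 0.22 = 14220 mg

14200 mg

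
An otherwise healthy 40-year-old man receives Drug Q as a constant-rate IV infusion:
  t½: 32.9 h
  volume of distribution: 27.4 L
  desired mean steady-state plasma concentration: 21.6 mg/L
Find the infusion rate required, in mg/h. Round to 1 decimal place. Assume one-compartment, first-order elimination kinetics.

k = ln2 / t½ = 0.693147 / 32.9 = 0.02107 h⁻¹
CL = k × Vd = 0.02107 × 27.4 = 0.5773 L/h
At steady state, infusion rate R₀ = Css × CL = 21.6 × 0.5773 = 12.47 mg/h

12.5 mg/h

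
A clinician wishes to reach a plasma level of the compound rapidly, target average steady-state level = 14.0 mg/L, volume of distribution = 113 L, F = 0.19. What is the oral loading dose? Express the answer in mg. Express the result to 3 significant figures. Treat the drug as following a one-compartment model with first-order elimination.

LD = Css × Vd / F = 14.0 × 113 / 0.19 = 8326 mg

8330 mg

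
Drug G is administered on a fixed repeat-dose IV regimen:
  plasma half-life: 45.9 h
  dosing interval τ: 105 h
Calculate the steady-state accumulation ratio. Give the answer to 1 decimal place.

1.3

k = ln2 / t½ = 0.693147 / 45.9 = 0.01510 h⁻¹
e^(−kτ) = e^(−0.01510 × 105) = 0.2048
Accumulation ratio R = 1 / (1 − e^(−kτ)) = 1 / (1 − 0.2048) = 1.258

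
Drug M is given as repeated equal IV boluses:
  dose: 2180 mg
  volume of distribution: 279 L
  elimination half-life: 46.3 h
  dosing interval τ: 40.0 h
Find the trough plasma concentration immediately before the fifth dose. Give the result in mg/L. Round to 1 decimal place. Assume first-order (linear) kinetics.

C₀ per dose = Dose / Vd = 2180 / 279 = 7.814 mg/L
k = ln2 / t½ = 0.693147 / 46.3 = 0.01497 h⁻¹
Fraction remaining after one interval: r = e^(−kτ) = e^(−0.01497 × 40.0) = 0.5495
Before dose 5, 4 doses have been given (aged 1τ, 2τ, 3τ, 4τ).
C_trough = C₀ × (r + r² + … + r^4) = C₀ × r(1−r^4)/(1−r)
        = 7.814 × 0.5495 × (1 − 0.09117) / (1 − 0.5495) = 8.662 mg/L

8.7 mg/L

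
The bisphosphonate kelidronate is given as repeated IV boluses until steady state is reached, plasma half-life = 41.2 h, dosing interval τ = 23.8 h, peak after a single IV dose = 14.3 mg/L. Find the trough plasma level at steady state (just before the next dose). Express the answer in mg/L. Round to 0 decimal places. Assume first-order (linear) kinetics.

k = ln2 / t½ = 0.693147 / 41.2 = 0.01682 h⁻¹
e^(−kτ) = e^(−0.01682 × 23.8) = 0.6701
Accumulation ratio R = 1 / (1 − e^(−kτ)) = 1 / (1 − 0.6701) = 3.031
Steady-state trough = C₀ × R × e^(−kτ) = 14.3 × 3.031 × 0.6701 = 29.04 mg/L

29 mg/L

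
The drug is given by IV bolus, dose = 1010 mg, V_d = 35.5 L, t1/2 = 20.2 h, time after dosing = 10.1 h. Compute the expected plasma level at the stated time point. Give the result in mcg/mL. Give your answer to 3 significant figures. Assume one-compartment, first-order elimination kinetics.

20.1 mcg/mL

C₀ = Dose / Vd = 1010 / 35.5 = 28.45 mg/L
k = ln2 / t½ = 0.693147 / 20.2 = 0.03431 h⁻¹
C = C₀ · e^(−k·t) = 28.45 × e^(−0.03431 × 10.1)
  = 28.45 × 0.7071 = 20.12 mg/L
(20.12 mg/L = 20.12 mcg/mL)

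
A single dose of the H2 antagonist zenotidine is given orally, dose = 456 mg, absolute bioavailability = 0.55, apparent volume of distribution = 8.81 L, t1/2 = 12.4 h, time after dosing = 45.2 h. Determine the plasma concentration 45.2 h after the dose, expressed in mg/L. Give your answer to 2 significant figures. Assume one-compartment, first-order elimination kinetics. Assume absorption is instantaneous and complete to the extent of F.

2.3 mg/L

Amount reaching circulation = F × Dose = 0.55 × 456.0 = 250.8 mg
C₀ = F·Dose / Vd = 250.8 / 8.81 = 28.47 mg/L
k = ln2 / t½ = 0.693147 / 12.4 = 0.05590 h⁻¹
C = C₀ · e^(−k·t) = 28.47 × e^(−0.05590 × 45.2)
  = 28.47 × 0.07992 = 2.275 mg/L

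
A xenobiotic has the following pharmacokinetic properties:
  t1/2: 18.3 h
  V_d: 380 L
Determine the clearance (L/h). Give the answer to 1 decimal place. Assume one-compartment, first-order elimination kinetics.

14.4 L/h

k = ln2 / t½ = 0.693147 / 18.3 = 0.03788 h⁻¹
CL = k × Vd = 0.03788 × 380 = 14.39 L/h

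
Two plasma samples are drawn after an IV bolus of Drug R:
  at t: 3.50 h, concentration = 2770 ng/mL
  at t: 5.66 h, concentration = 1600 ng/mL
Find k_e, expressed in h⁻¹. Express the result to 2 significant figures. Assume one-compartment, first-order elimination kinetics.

0.25 h⁻¹

k = ln(C₁/C₂) / (t₂ − t₁) = ln(2770/1600) / (5.66 − 3.50)
  = 0.5488 / 2.160 = 0.2541 h⁻¹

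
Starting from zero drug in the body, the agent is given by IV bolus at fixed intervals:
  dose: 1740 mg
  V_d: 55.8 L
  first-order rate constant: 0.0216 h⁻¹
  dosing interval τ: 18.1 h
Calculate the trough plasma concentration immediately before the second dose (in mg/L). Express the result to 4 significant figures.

21.09 mg/L

C₀ per dose = Dose / Vd = 1740 / 55.8 = 31.18 mg/L
Fraction remaining after one interval: r = e^(−kτ) = e^(−0.02160 × 18.1) = 0.6764
Before dose 2, 1 dose has been given (aged 1τ).
C_trough = C₀ × r = 31.18 × 0.6764 = 21.09 mg/L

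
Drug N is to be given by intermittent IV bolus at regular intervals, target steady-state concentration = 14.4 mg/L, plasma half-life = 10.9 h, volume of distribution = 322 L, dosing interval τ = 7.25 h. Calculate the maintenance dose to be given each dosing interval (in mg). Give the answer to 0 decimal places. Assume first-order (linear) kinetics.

2138 mg

k = ln2 / t½ = 0.693147 / 10.9 = 0.06359 h⁻¹
CL = k × Vd = 0.06359 × 322 = 20.48 L/h
At steady state, Dose/τ = Css × CL.
Dose = Css × CL × τ = 14.4 × 20.48 × 7.25 = 2138 mg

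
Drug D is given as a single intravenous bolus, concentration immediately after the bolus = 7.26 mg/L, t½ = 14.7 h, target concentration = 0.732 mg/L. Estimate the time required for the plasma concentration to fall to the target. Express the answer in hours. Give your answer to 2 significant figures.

49 h

k = ln2 / t½ = 0.693147 / 14.7 = 0.04715 h⁻¹
t = ln(C₀ / C) / k = ln(7.260 / 0.732) / 0.04715
  = ln(9.918) / 0.04715 = 2.294 / 0.04715 = 48.65 h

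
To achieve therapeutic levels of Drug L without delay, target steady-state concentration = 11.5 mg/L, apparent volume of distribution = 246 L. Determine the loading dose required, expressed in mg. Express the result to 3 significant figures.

2830 mg

LD = Css × Vd = 11.5 × 246 = 2829 mg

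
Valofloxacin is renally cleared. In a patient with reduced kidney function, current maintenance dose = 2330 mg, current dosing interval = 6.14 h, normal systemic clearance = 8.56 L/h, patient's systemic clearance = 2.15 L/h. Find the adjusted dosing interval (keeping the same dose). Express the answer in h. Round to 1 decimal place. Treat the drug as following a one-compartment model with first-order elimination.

24.4 h

To keep the same average steady-state level, dosing rate must scale with clearance.
CL ratio = 2.15 / 8.56 = 0.2512
New interval (same dose) = 6.14 / 0.2512 = 24.44 h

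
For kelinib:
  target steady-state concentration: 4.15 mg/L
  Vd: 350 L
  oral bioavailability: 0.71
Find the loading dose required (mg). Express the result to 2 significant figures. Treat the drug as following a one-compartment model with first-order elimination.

LD = Css × Vd / F = 4.15 × 350 / 0.71 = 2046 mg

2000 mg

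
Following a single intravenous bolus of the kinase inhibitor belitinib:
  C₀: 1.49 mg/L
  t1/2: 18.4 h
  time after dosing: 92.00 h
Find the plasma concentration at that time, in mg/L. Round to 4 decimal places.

0.0466 mg/L

k = ln2 / t½ = 0.693147 / 18.4 = 0.03767 h⁻¹
t / t½ = 92.00 / 18.4 = 5 half-lives
C = C₀ × (1/2)^5 = 1.490 × 0.03125 = 0.04656 mg/L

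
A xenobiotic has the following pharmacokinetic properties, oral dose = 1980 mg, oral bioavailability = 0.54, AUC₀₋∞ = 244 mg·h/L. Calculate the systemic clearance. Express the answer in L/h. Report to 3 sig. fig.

4.38 L/h

CL = F·Dose / AUC = 0.54 × 1980 / 244 = 4.382 L/h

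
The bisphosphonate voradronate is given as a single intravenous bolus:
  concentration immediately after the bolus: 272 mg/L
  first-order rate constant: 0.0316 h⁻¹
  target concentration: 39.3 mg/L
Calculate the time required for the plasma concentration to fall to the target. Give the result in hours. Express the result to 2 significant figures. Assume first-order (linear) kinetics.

t = ln(C₀ / C) / k = ln(272.0 / 39.3) / 0.03160
  = ln(6.921) / 0.03160 = 1.935 / 0.03160 = 61.23 h

61 h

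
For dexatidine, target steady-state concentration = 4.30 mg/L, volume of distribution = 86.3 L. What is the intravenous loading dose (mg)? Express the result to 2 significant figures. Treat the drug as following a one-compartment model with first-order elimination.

370 mg

LD = Css × Vd = 4.30 × 86.3 = 371.1 mg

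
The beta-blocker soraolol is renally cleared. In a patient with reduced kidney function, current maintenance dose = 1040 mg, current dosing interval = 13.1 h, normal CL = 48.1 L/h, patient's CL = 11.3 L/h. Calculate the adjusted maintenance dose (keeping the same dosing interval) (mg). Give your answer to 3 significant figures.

244 mg

To keep the same average steady-state level, dosing rate must scale with clearance.
CL ratio = 11.3 / 48.1 = 0.2349
New dose (same interval) = 1040 × 0.2349 = 244.3 mg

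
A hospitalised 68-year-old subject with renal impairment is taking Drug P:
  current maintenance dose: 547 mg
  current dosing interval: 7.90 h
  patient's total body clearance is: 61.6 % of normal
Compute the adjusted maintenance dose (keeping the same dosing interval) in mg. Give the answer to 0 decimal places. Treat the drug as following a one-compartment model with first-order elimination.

337 mg

To keep the same average steady-state level, dosing rate must scale with clearance.
CL ratio = 61.6 / 100 = 0.6160
New dose (same interval) = 547 × 0.6160 = 337.0 mg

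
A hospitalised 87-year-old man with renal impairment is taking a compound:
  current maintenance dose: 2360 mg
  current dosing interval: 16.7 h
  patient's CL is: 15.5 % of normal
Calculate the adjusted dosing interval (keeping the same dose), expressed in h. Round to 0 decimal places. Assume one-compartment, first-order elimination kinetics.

108 h

To keep the same average steady-state level, dosing rate must scale with clearance.
CL ratio = 15.5 / 100 = 0.1550
New interval (same dose) = 16.7 / 0.1550 = 107.7 h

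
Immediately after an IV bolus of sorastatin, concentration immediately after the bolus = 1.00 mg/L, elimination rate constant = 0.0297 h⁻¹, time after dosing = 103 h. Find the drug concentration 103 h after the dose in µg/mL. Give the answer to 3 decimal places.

C = C₀ · e^(−k·t) = 1.000 × e^(−0.02970 × 103)
  = 1.000 × 0.04693 = 0.04693 mg/L
(0.04693 mg/L = 0.04693 µg/mL)

0.047 µg/mL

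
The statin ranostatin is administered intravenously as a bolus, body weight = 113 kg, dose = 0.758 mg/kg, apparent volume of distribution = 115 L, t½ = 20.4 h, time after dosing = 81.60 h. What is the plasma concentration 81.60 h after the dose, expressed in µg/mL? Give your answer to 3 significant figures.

Total dose = 0.758 × 113 = 85.65 mg
C₀ = Dose / Vd = 85.65 / 115 = 0.7448 mg/L
k = ln2 / t½ = 0.693147 / 20.4 = 0.03398 h⁻¹
t / t½ = 81.60 / 20.4 = 4 half-lives
C = C₀ × (1/2)^4 = 0.7448 × 0.06250 = 0.04655 mg/L
(0.04655 mg/L = 0.04655 µg/mL)

0.0466 µg/mL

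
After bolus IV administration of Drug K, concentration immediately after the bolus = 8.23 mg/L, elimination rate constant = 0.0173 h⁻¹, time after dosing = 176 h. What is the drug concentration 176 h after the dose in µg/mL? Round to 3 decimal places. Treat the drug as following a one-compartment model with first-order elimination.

C = C₀ · e^(−k·t) = 8.230 × e^(−0.01730 × 176)
  = 8.230 × 0.04761 = 0.3918 mg/L
(0.3918 mg/L = 0.3918 µg/mL)

0.392 µg/mL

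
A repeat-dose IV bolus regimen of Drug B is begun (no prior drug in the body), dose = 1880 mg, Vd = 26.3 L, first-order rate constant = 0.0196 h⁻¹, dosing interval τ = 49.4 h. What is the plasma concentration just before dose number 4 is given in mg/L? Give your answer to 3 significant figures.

41.4 mg/L

C₀ per dose = Dose / Vd = 1880 / 26.3 = 71.48 mg/L
Fraction remaining after one interval: r = e^(−kτ) = e^(−0.01960 × 49.4) = 0.3798
Before dose 4, 3 doses have been given (aged 1τ, 2τ, 3τ).
C_trough = C₀ × (r + r² + … + r^3) = C₀ × r(1−r^3)/(1−r)
        = 71.48 × 0.3798 × (1 − 0.05479) / (1 − 0.3798) = 41.37 mg/L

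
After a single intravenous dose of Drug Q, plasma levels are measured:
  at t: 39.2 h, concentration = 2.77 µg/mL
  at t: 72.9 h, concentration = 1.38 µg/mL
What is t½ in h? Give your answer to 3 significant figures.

33.5 h

k = ln(C₁/C₂) / (t₂ − t₁) = ln(2.77/1.38) / (72.9 − 39.2)
  = 0.6968 / 33.70 = 0.02068 h⁻¹
t½ = ln2 / k = 0.693147 / 0.02068 = 33.52 h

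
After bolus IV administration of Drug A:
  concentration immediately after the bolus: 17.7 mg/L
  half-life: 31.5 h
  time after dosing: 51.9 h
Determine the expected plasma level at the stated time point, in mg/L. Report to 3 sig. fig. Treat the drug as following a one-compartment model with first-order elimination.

5.65 mg/L

k = ln2 / t½ = 0.693147 / 31.5 = 0.02200 h⁻¹
C = C₀ · e^(−k·t) = 17.70 × e^(−0.02200 × 51.9)
  = 17.70 × 0.3192 = 5.650 mg/L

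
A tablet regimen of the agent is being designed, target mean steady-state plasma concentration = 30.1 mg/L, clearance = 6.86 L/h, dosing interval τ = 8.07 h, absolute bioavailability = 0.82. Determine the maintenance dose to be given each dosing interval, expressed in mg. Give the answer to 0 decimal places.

2032 mg

At steady state, F × (Dose/τ) = Css × CL.
Dose = Css × CL × τ / F = 30.1 × 6.860 × 8.07 / 0.82 = 2032 mg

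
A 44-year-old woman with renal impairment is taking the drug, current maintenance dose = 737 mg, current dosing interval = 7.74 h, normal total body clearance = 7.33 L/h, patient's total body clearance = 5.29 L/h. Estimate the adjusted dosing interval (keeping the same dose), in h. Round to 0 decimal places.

To keep the same average steady-state level, dosing rate must scale with clearance.
CL ratio = 5.29 / 7.33 = 0.7217
New interval (same dose) = 7.74 / 0.7217 = 10.72 h

11 h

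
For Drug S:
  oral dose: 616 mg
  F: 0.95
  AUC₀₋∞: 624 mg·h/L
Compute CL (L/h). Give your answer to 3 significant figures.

CL = F·Dose / AUC = 0.95 × 616 / 624 = 0.9378 L/h

0.938 L/h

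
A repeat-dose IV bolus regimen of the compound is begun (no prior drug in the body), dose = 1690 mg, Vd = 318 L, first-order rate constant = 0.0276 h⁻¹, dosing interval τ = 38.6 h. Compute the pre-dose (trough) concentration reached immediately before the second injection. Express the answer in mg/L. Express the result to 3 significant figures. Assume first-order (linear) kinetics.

1.83 mg/L

C₀ per dose = Dose / Vd = 1690 / 318 = 5.314 mg/L
Fraction remaining after one interval: r = e^(−kτ) = e^(−0.02760 × 38.6) = 0.3446
Before dose 2, 1 dose has been given (aged 1τ).
C_trough = C₀ × r = 5.314 × 0.3446 = 1.831 mg/L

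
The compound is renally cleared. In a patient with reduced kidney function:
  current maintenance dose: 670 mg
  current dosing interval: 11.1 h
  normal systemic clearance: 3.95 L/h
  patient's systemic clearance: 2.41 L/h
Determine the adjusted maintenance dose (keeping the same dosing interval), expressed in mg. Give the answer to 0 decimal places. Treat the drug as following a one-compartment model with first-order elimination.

409 mg

To keep the same average steady-state level, dosing rate must scale with clearance.
CL ratio = 2.41 / 3.95 = 0.6101
New dose (same interval) = 670 × 0.6101 = 408.8 mg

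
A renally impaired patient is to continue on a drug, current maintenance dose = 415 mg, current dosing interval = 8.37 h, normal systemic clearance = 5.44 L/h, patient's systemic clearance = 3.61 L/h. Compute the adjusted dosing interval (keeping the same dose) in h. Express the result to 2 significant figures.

To keep the same average steady-state level, dosing rate must scale with clearance.
CL ratio = 3.61 / 5.44 = 0.6636
New interval (same dose) = 8.37 / 0.6636 = 12.61 h

13 h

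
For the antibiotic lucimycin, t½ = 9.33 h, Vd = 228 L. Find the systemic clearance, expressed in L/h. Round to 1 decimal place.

k = ln2 / t½ = 0.693147 / 9.33 = 0.07429 h⁻¹
CL = k × Vd = 0.07429 × 228 = 16.94 L/h

16.9 L/h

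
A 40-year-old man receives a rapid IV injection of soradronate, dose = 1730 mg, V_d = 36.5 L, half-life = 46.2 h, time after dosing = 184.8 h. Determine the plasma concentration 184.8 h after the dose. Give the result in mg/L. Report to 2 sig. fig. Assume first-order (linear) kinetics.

3.0 mg/L

C₀ = Dose / Vd = 1730 / 36.5 = 47.40 mg/L
k = ln2 / t½ = 0.693147 / 46.2 = 0.01500 h⁻¹
t / t½ = 184.8 / 46.2 = 4 half-lives
C = C₀ × (1/2)^4 = 47.40 × 0.06250 = 2.963 mg/L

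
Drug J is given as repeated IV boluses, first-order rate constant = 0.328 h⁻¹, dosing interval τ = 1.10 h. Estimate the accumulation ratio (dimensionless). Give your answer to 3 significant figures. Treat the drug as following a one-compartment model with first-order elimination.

3.30

e^(−kτ) = e^(−0.3280 × 1.10) = 0.6971
Accumulation ratio R = 1 / (1 − e^(−kτ)) = 1 / (1 − 0.6971) = 3.301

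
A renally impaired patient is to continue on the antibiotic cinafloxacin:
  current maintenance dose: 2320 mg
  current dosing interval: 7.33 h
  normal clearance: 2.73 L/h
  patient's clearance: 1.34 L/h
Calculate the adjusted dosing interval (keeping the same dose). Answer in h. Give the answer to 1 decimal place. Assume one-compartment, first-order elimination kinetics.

14.9 h

To keep the same average steady-state level, dosing rate must scale with clearance.
CL ratio = 1.34 / 2.73 = 0.4908
New interval (same dose) = 7.33 / 0.4908 = 14.93 h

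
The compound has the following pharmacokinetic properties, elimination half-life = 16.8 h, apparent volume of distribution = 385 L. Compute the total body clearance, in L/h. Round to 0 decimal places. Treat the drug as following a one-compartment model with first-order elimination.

k = ln2 / t½ = 0.693147 / 16.8 = 0.04126 h⁻¹
CL = k × Vd = 0.04126 × 385 = 15.89 L/h

16 L/h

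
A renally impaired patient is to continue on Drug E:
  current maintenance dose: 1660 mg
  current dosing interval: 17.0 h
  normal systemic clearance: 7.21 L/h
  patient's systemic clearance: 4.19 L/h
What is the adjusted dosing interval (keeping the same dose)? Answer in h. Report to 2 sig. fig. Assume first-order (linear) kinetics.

29 h

To keep the same average steady-state level, dosing rate must scale with clearance.
CL ratio = 4.19 / 7.21 = 0.5811
New interval (same dose) = 17.0 / 0.5811 = 29.25 h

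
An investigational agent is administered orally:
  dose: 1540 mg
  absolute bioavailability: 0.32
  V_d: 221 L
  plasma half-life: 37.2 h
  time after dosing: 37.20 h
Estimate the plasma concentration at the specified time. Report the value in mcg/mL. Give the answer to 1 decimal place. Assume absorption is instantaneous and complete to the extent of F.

1.1 mcg/mL

Amount reaching circulation = F × Dose = 0.32 × 1540 = 492.8 mg
C₀ = F·Dose / Vd = 492.8 / 221 = 2.230 mg/L
k = ln2 / t½ = 0.693147 / 37.2 = 0.01863 h⁻¹
t / t½ = 37.20 / 37.2 = 1 half-lives
C = C₀ × (1/2)^1 = 2.230 × 0.5000 = 1.115 mg/L
(1.115 mg/L = 1.115 mcg/mL)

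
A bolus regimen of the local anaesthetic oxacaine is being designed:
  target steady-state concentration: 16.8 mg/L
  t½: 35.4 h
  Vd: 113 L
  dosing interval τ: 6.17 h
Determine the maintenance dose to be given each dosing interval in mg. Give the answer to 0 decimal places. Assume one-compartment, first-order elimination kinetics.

229 mg

k = ln2 / t½ = 0.693147 / 35.4 = 0.01958 h⁻¹
CL = k × Vd = 0.01958 × 113 = 2.213 L/h
At steady state, Dose/τ = Css × CL.
Dose = Css × CL × τ = 16.8 × 2.213 × 6.17 = 229.4 mg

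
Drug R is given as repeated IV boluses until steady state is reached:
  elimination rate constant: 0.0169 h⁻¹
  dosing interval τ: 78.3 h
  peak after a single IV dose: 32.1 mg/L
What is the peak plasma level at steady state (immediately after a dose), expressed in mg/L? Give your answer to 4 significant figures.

e^(−kτ) = e^(−0.01690 × 78.3) = 0.2663
Accumulation ratio R = 1 / (1 − e^(−kτ)) = 1 / (1 − 0.2663) = 1.363
Steady-state peak = C₀ × R = 32.1 × 1.363 = 43.75 mg/L

43.75 mg/L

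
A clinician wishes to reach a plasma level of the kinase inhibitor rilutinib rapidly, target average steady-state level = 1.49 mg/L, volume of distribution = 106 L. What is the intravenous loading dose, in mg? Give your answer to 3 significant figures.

158 mg

LD = Css × Vd = 1.49 × 106 = 157.9 mg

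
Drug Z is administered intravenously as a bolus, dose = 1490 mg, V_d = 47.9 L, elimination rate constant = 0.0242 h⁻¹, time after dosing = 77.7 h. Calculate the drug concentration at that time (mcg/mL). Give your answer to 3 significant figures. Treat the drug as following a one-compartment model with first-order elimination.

4.74 mcg/mL

C₀ = Dose / Vd = 1490 / 47.9 = 31.11 mg/L
C = C₀ · e^(−k·t) = 31.11 × e^(−0.02420 × 77.7)
  = 31.11 × 0.1525 = 4.744 mg/L
(4.744 mg/L = 4.744 mcg/mL)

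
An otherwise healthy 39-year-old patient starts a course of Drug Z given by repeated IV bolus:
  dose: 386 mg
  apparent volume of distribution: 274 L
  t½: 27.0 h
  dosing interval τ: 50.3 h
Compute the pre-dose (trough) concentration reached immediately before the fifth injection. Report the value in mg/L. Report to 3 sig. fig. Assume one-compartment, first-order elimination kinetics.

0.531 mg/L

C₀ per dose = Dose / Vd = 386 / 274 = 1.409 mg/L
k = ln2 / t½ = 0.693147 / 27.0 = 0.02567 h⁻¹
Fraction remaining after one interval: r = e^(−kτ) = e^(−0.02567 × 50.3) = 0.2749
Before dose 5, 4 doses have been given (aged 1τ, 2τ, 3τ, 4τ).
C_trough = C₀ × (r + r² + … + r^4) = C₀ × r(1−r^4)/(1−r)
        = 1.409 × 0.2749 × (1 − 0.005711) / (1 − 0.2749) = 0.5311 mg/L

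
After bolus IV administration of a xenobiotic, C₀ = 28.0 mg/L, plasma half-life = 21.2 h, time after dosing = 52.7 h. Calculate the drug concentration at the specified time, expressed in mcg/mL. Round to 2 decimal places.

k = ln2 / t½ = 0.693147 / 21.2 = 0.03270 h⁻¹
C = C₀ · e^(−k·t) = 28.00 × e^(−0.03270 × 52.7)
  = 28.00 × 0.1785 = 4.998 mg/L
(4.998 mg/L = 4.998 mcg/mL)

5.00 mcg/mL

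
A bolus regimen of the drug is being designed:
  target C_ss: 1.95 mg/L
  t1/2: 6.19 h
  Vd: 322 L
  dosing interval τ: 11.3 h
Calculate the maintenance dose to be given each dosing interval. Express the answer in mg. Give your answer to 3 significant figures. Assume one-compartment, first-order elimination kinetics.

k = ln2 / t½ = 0.693147 / 6.19 = 0.1120 h⁻¹
CL = k × Vd = 0.1120 × 322 = 36.06 L/h
At steady state, Dose/τ = Css × CL.
Dose = Css × CL × τ = 1.95 × 36.06 × 11.3 = 794.6 mg

795 mg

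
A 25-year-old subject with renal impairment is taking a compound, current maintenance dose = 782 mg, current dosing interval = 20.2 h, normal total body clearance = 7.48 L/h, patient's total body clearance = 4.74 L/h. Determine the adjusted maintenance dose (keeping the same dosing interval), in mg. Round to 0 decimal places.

To keep the same average steady-state level, dosing rate must scale with clearance.
CL ratio = 4.74 / 7.48 = 0.6337
New dose (same interval) = 782 × 0.6337 = 495.6 mg

496 mg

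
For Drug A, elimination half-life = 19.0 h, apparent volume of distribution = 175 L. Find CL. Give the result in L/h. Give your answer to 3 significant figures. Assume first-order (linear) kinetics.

k = ln2 / t½ = 0.693147 / 19.0 = 0.03648 h⁻¹
CL = k × Vd = 0.03648 × 175 = 6.384 L/h

6.38 L/h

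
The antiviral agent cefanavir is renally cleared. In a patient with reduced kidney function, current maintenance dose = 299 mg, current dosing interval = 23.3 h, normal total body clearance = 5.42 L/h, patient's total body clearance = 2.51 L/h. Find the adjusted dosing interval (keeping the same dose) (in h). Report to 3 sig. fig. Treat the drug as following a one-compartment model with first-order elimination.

50.3 h

To keep the same average steady-state level, dosing rate must scale with clearance.
CL ratio = 2.51 / 5.42 = 0.4631
New interval (same dose) = 23.3 / 0.4631 = 50.31 h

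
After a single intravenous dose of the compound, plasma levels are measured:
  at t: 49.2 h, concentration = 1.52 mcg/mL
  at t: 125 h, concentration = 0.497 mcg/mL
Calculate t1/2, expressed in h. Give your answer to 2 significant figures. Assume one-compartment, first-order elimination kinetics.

47 h

k = ln(C₁/C₂) / (t₂ − t₁) = ln(1.52/0.497) / (125 − 49.2)
  = 1.118 / 75.80 = 0.01475 h⁻¹
t½ = ln2 / k = 0.693147 / 0.01475 = 46.99 h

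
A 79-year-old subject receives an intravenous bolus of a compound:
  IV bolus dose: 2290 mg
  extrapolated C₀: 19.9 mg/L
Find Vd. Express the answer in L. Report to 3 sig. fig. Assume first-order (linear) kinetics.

115 L

Vd = Dose / C₀ = 2290 / 19.9 = 115.1 L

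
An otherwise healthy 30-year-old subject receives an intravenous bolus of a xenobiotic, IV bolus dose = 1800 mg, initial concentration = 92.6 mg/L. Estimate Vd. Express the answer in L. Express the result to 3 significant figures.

19.4 L

Vd = Dose / C₀ = 1800 / 92.6 = 19.44 L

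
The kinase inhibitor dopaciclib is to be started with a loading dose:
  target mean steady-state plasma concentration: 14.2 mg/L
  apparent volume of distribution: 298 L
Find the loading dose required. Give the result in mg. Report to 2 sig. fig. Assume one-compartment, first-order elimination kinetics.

4200 mg

LD = Css × Vd = 14.2 × 298 = 4232 mg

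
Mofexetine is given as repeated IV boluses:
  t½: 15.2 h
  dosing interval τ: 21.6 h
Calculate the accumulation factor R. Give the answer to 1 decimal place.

k = ln2 / t½ = 0.693147 / 15.2 = 0.04560 h⁻¹
e^(−kτ) = e^(−0.04560 × 21.6) = 0.3735
Accumulation ratio R = 1 / (1 − e^(−kτ)) = 1 / (1 − 0.3735) = 1.596

1.6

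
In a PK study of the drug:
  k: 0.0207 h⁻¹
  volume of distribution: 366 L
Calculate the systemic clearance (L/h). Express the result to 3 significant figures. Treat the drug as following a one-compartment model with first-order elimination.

CL = k × Vd = 0.0207 × 366 = 7.576 L/h

7.58 L/h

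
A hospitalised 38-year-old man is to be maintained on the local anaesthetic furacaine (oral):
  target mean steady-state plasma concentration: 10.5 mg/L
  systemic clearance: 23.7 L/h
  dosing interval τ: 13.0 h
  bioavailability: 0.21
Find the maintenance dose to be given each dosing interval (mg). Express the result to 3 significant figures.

At steady state, F × (Dose/τ) = Css × CL.
Dose = Css × CL × τ / F = 10.5 × 23.70 × 13.0 / 0.21 = 15410 mg

15400 mg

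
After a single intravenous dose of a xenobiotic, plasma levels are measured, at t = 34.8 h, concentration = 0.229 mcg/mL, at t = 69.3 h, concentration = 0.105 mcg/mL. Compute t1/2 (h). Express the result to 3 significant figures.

30.7 h

k = ln(C₁/C₂) / (t₂ − t₁) = ln(0.229/0.105) / (69.3 − 34.8)
  = 0.7798 / 34.50 = 0.02260 h⁻¹
t½ = ln2 / k = 0.693147 / 0.02260 = 30.67 h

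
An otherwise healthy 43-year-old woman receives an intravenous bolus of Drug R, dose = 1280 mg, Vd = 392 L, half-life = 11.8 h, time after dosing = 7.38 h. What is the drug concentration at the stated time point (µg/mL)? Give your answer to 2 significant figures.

2.1 µg/mL

C₀ = Dose / Vd = 1280 / 392 = 3.265 mg/L
k = ln2 / t½ = 0.693147 / 11.8 = 0.05874 h⁻¹
C = C₀ · e^(−k·t) = 3.265 × e^(−0.05874 × 7.38)
  = 3.265 × 0.6482 = 2.116 mg/L
(2.116 mg/L = 2.116 µg/mL)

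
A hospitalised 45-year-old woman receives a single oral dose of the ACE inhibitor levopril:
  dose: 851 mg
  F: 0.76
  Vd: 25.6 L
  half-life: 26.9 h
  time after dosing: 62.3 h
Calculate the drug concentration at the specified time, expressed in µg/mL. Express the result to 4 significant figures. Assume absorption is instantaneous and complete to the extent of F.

5.074 µg/mL

Amount reaching circulation = F × Dose = 0.76 × 851.0 = 646.8 mg
C₀ = F·Dose / Vd = 646.8 / 25.6 = 25.27 mg/L
k = ln2 / t½ = 0.693147 / 26.9 = 0.02577 h⁻¹
C = C₀ · e^(−k·t) = 25.27 × e^(−0.02577 × 62.3)
  = 25.27 × 0.2008 = 5.074 mg/L
(5.074 mg/L = 5.074 µg/mL)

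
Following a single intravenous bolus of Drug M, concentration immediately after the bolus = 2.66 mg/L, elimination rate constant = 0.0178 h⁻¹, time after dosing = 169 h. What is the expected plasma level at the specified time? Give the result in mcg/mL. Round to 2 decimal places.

C = C₀ · e^(−k·t) = 2.660 × e^(−0.01780 × 169)
  = 2.660 × 0.04938 = 0.1314 mg/L
(0.1314 mg/L = 0.1314 mcg/mL)

0.13 mcg/mL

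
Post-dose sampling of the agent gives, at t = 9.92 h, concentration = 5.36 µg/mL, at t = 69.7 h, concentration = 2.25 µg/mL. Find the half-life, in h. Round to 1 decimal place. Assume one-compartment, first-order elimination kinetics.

k = ln(C₁/C₂) / (t₂ − t₁) = ln(5.36/2.25) / (69.7 − 9.92)
  = 0.8680 / 59.78 = 0.01452 h⁻¹
t½ = ln2 / k = 0.693147 / 0.01452 = 47.74 h

47.7 h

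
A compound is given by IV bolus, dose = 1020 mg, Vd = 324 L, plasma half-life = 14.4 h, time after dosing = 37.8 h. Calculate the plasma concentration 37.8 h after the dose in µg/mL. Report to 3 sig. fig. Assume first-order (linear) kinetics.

C₀ = Dose / Vd = 1020 / 324 = 3.148 mg/L
k = ln2 / t½ = 0.693147 / 14.4 = 0.04814 h⁻¹
C = C₀ · e^(−k·t) = 3.148 × e^(−0.04814 × 37.8)
  = 3.148 × 0.1621 = 0.5103 mg/L
(0.5103 mg/L = 0.5103 µg/mL)

0.510 µg/mL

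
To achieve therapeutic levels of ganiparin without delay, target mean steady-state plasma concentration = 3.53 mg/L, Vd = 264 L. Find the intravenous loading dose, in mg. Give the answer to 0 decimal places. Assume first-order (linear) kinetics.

LD = Css × Vd = 3.53 × 264 = 931.9 mg

932 mg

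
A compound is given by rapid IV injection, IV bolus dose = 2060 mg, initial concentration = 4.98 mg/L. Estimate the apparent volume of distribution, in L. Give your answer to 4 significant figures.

413.7 L

Vd = Dose / C₀ = 2060 / 4.98 = 413.7 L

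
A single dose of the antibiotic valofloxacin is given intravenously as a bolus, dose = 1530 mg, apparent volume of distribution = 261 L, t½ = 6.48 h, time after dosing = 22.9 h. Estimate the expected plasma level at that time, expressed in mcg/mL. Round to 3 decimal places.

0.506 mcg/mL

C₀ = Dose / Vd = 1530 / 261 = 5.862 mg/L
k = ln2 / t½ = 0.693147 / 6.48 = 0.1070 h⁻¹
C = C₀ · e^(−k·t) = 5.862 × e^(−0.1070 × 22.9)
  = 5.862 × 0.08627 = 0.5057 mg/L
(0.5057 mg/L = 0.5057 mcg/mL)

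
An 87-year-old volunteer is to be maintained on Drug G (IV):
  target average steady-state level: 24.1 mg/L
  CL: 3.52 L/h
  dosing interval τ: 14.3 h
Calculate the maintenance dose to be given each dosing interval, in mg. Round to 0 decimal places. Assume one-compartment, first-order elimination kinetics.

1213 mg

At steady state, Dose/τ = Css × CL.
Dose = Css × CL × τ = 24.1 × 3.520 × 14.3 = 1213 mg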